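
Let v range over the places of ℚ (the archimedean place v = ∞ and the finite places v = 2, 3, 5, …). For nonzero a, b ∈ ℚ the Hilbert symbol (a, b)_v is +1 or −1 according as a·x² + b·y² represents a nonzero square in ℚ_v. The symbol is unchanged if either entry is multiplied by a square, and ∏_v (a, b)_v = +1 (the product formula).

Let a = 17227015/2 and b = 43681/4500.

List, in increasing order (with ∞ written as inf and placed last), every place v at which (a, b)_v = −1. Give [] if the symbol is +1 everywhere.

[2, 37]

Mod squares: a ≡ 203870, b ≡ 5. Check v ∈ {∞, 2, 3, 5, 11, 13, 19, 29, 37}.
v=2: v_2(a)=-1, v_2(b)=-2; units ≡ 7, 5 (mod 8); ε·ε+αω+βω = 1·0+-1·1+-2·0 ≡ 1  ⇒  (a,b)_2 = -1.
v=5: a=5^1·(≡4), b=5^-3·(≡1) mod 5; (4|5)=+1, (1|5)=+1; (−1)^{1·-3·2}·(+1)^-3·(+1)^1 = +1.
v=29: a=29^1·(≡14), b=29^0·(≡13) mod 29; (14|29)=-1, (13|29)=+1; (−1)^{1·0·14}·(-1)^0·(+1)^1 = +1.
v=19: a=19^1·(≡12), b=19^2·(≡4) mod 19; (12|19)=-1, (4|19)=+1; (−1)^{1·2·9}·(-1)^2·(+1)^1 = +1.
v=3: a=3^0·(≡2), b=3^-2·(≡2) mod 3; (2|3)=-1, (2|3)=-1; (−1)^{0·-2·1}·(-1)^-2·(-1)^0 = +1.
v=11: a=11^0·(≡7), b=11^2·(≡9) mod 11; (7|11)=-1, (9|11)=+1; (−1)^{0·2·5}·(-1)^2·(+1)^0 = +1.
v=13: a=13^2·(≡1), b=13^0·(≡7) mod 13; (1|13)=+1, (7|13)=-1; (−1)^{2·0·6}·(+1)^0·(-1)^2 = +1.
v=37: a=37^1·(≡12), b=37^0·(≡17) mod 37; (12|37)=+1, (17|37)=-1; (−1)^{1·0·18}·(+1)^0·(-1)^1 = -1.
v=∞: 203870 > 0 and 5 > 0  ⇒  (a,b)_∞ = +1.
(203870, 5 / ℚ) ramifies at {2, 37}: a division algebra.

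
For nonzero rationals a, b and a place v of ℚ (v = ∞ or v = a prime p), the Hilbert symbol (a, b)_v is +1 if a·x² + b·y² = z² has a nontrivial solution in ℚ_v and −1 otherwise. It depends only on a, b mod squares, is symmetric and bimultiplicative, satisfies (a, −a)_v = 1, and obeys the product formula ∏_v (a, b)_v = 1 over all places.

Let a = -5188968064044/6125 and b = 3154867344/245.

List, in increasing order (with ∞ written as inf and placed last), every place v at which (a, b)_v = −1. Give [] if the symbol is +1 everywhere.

Mod squares: a ≡ -149855, b ≡ 205. Check v ∈ {∞, 2, 3, 5, 7, 17, 41, 43}.
v=43: a=43^3·(≡4), b=43^2·(≡12) mod 43; (4|43)=+1, (12|43)=-1; (−1)^{3·2·21}·(+1)^2·(-1)^3 = -1.
v=2: v_2(a)=2, v_2(b)=4; units ≡ 1, 5 (mod 8); ε·ε+αω+βω = 0·0+2·1+4·0 ≡ 0  ⇒  (a,b)_2 = +1.
v=5: a=5^-3·(≡4), b=5^-1·(≡1) mod 5; (4|5)=+1, (1|5)=+1; (−1)^{-3·-1·2}·(+1)^-1·(+1)^-3 = +1.
v=7: a=7^-2·(≡2), b=7^-2·(≡4) mod 7; (2|7)=+1, (4|7)=+1; (−1)^{-2·-2·3}·(+1)^-2·(+1)^-2 = +1.
v=17: a=17^3·(≡13), b=17^2·(≡2) mod 17; (13|17)=+1, (2|17)=+1; (−1)^{3·2·8}·(+1)^2·(+1)^3 = +1.
v=3: a=3^4·(≡1), b=3^2·(≡1) mod 3; (1|3)=+1, (1|3)=+1; (−1)^{4·2·1}·(+1)^2·(+1)^4 = +1.
v=41: a=41^1·(≡27), b=41^1·(≡37) mod 41; (27|41)=-1, (37|41)=+1; (−1)^{1·1·20}·(-1)^1·(+1)^1 = -1.
v=∞: -149855 < 0 and 205 > 0  ⇒  (a,b)_∞ = +1.
|Ram(-149855, 205)| = 2, even; anisotropic at {41, 43}.

[41, 43]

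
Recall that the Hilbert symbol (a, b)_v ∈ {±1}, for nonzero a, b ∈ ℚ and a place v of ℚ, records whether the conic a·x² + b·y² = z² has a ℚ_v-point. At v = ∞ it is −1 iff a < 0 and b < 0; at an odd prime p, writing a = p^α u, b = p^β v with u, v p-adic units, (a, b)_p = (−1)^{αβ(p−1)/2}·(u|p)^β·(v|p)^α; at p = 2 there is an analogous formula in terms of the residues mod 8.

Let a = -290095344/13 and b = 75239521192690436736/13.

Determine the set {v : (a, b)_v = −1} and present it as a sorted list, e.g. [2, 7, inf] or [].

[2, 7, 17, 19]

(a, b) ≡ (-323323, 3458) mod (ℚ^×)²; places V = {2, 3, 7, 11, 13, 17, 19, ∞}.
(a,b)_11: α=1, u≡10; β=4, v≡5 (mod 11); (10|11)=-1, (5|11)=+1; sign (−1)^0·-1^4·+1^1 = +1.
(a,b)_17: α=1, u≡9; β=2, v≡6 (mod 17); (9|17)=+1, (6|17)=-1; sign (−1)^0·+1^2·-1^1 = -1.
(a,b)_13: α=-1, u≡7; β=-1, v≡11 (mod 13); (7|13)=-1, (11|13)=-1; sign (−1)^0·-1^-1·-1^-1 = +1.
(a,b)_19: α=1, u≡7; β=3, v≡4 (mod 19); (7|19)=+1, (4|19)=+1; sign (−1)^1·+1^3·+1^1 = -1.
(a,b)_3: α=6, u≡2; β=10, v≡2 (mod 3); (2|3)=-1, (2|3)=-1; sign (−1)^0·-1^10·-1^6 = +1.
(a,b)_∞: sgn(-323323)=−, sgn(3458)=+, so +1.
(a,b)_2: α=4, β=7; u≡5, v≡1 (mod 8); ε(u)ε(v)=0·0, αω(v)=4·0, βω(u)=7·1; sum ≡ 1  ⇒  -1.
(a,b)_7: α=1, u≡1; β=3, v≡1 (mod 7); (1|7)=+1, (1|7)=+1; sign (−1)^1·+1^3·+1^1 = -1.
Ram(-323323, 3458) = {2, 7, 17, 19}; no ℚ_2-point on the conic.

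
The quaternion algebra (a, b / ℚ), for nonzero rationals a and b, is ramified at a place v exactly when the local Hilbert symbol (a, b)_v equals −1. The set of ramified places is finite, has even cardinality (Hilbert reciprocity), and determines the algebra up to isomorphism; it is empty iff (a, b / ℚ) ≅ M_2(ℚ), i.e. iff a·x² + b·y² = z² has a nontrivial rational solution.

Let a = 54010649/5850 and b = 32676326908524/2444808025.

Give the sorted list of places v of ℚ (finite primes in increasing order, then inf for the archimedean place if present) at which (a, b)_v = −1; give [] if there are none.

(a, b) ≡ (95914, 19) mod (ℚ^×)²; places V = {2, 3, 5, 7, 11, 13, 17, 19, 23, 29, 31, 43, ∞}.
(a,b)_11: α=4, u≡9; β=-2, v≡7 (mod 11); (9|11)=+1, (7|11)=-1; sign (−1)^0·+1^-2·-1^4 = +1.
(a,b)_2: α=-1, β=2; u≡5, v≡3 (mod 8); ε(u)ε(v)=0·1, αω(v)=-1·1, βω(u)=2·1; sum ≡ 1  ⇒  -1.
(a,b)_∞: sgn(95914)=+, sgn(19)=+, so +1.
(a,b)_17: α=1, u≡9; β=2, v≡9 (mod 17); (9|17)=+1, (9|17)=+1; sign (−1)^0·+1^2·+1^1 = +1.
(a,b)_7: α=1, u≡3; β=0, v≡6 (mod 7); (3|7)=-1, (6|7)=-1; sign (−1)^0·-1^0·-1^1 = -1.
(a,b)_29: α=0, u≡3; β=-2, v≡14 (mod 29); (3|29)=-1, (14|29)=-1; sign (−1)^0·-1^-2·-1^0 = +1.
(a,b)_5: α=-2, u≡1; β=-2, v≡4 (mod 5); (1|5)=+1, (4|5)=+1; sign (−1)^0·+1^-2·+1^-2 = +1.
(a,b)_43: α=0, u≡13; β=2, v≡18 (mod 43); (13|43)=+1, (18|43)=-1; sign (−1)^0·+1^2·-1^0 = +1.
(a,b)_31: α=1, u≡5; β=-2, v≡4 (mod 31); (5|31)=+1, (4|31)=+1; sign (−1)^0·+1^-2·+1^1 = +1.
(a,b)_13: α=-1, u≡7; β=2, v≡5 (mod 13); (7|13)=-1, (5|13)=-1; sign (−1)^0·-1^2·-1^-1 = -1.
(a,b)_19: α=0, u≡12; β=1, v≡17 (mod 19); (12|19)=-1, (17|19)=+1; sign (−1)^0·-1^1·+1^0 = -1.
(a,b)_23: α=0, u≡6; β=2, v≡21 (mod 23); (6|23)=+1, (21|23)=-1; sign (−1)^0·+1^2·-1^0 = +1.
(a,b)_3: α=-2, u≡1; β=2, v≡1 (mod 3); (1|3)=+1, (1|3)=+1; sign (−1)^0·+1^2·+1^-2 = +1.
|Ram(95914, 19)| = 4, even; anisotropic at {2, 7, 13, 19}.

[2, 7, 13, 19]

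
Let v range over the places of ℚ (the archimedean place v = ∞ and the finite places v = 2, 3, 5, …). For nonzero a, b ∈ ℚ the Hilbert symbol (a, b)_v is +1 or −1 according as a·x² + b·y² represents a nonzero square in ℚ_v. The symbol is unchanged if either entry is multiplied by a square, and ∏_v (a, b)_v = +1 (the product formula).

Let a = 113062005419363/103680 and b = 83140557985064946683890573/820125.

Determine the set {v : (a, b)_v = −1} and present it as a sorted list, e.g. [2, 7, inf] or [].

Mod squares: a ≡ 27644873935, b ≡ 665. Check v ∈ {∞, 2, 3, 5, 7, 11, 13, 17, 19, 29, 37, 43, 53}.
v=∞: 27644873935 > 0 and 665 > 0  ⇒  (a,b)_∞ = +1.
v=17: a=17^1·(≡13), b=17^2·(≡15) mod 17; (13|17)=+1, (15|17)=+1; (−1)^{1·2·8}·(+1)^2·(+1)^1 = +1.
v=37: a=37^1·(≡2), b=37^2·(≡9) mod 37; (2|37)=-1, (9|37)=+1; (−1)^{1·2·18}·(-1)^2·(+1)^1 = +1.
v=53: a=53^1·(≡47), b=53^2·(≡10) mod 53; (47|53)=+1, (10|53)=+1; (−1)^{1·2·26}·(+1)^2·(+1)^1 = +1.
v=3: a=3^-4·(≡1), b=3^-8·(≡2) mod 3; (1|3)=+1, (2|3)=-1; (−1)^{-4·-8·1}·(+1)^-8·(-1)^-4 = +1.
v=11: a=11^2·(≡7), b=11^2·(≡5) mod 11; (7|11)=-1, (5|11)=+1; (−1)^{2·2·5}·(-1)^2·(+1)^2 = +1.
v=43: a=43^1·(≡18), b=43^2·(≡26) mod 43; (18|43)=-1, (26|43)=-1; (−1)^{1·2·21}·(-1)^2·(-1)^1 = -1.
v=13: a=13^2·(≡1), b=13^2·(≡5) mod 13; (1|13)=+1, (5|13)=-1; (−1)^{2·2·6}·(+1)^2·(-1)^2 = +1.
v=29: a=29^1·(≡13), b=29^2·(≡17) mod 29; (13|29)=+1, (17|29)=-1; (−1)^{1·2·14}·(+1)^2·(-1)^1 = -1.
v=5: a=5^-1·(≡3), b=5^-3·(≡3) mod 5; (3|5)=-1, (3|5)=-1; (−1)^{-1·-3·2}·(-1)^-3·(-1)^-1 = +1.
v=19: a=19^1·(≡18), b=19^3·(≡9) mod 19; (18|19)=-1, (9|19)=+1; (−1)^{1·3·9}·(-1)^3·(+1)^1 = +1.
v=2: v_2(a)=-8, v_2(b)=0; units ≡ 7, 1 (mod 8); ε·ε+αω+βω = 1·0+-8·0+0·0 ≡ 0  ⇒  (a,b)_2 = +1.
v=7: a=7^1·(≡3), b=7^3·(≡2) mod 7; (3|7)=-1, (2|7)=+1; (−1)^{1·3·3}·(-1)^3·(+1)^1 = +1.
Ram(27644873935, 665) = {29, 43}; no ℚ_29-point on the conic.

[29, 43]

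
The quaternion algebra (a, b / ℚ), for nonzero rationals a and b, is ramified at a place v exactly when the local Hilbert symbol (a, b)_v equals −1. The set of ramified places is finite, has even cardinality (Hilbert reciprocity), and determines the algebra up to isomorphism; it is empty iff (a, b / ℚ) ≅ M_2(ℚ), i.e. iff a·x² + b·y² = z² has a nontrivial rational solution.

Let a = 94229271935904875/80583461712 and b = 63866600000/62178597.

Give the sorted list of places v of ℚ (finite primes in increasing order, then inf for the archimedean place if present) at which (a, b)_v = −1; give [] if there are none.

[5, 11, 13, 19]

Mod squares: a ≡ 1616615, b ≡ 8645. Check v ∈ {∞, 2, 3, 5, 7, 11, 13, 17, 19}.
v=13: a=13^-1·(≡1), b=13^-1·(≡11) mod 13; (1|13)=+1, (11|13)=-1; (−1)^{-1·-1·6}·(+1)^-1·(-1)^-1 = -1.
v=∞: 1616615 > 0 and 8645 > 0  ⇒  (a,b)_∞ = +1.
v=7: a=7^5·(≡4), b=7^5·(≡3) mod 7; (4|7)=+1, (3|7)=-1; (−1)^{5·5·3}·(+1)^5·(-1)^5 = +1.
v=17: a=17^3·(≡11), b=17^0·(≡1) mod 17; (11|17)=-1, (1|17)=+1; (−1)^{3·0·8}·(-1)^0·(+1)^3 = +1.
v=5: a=5^3·(≡2), b=5^5·(≡1) mod 5; (2|5)=-1, (1|5)=+1; (−1)^{3·5·2}·(-1)^5·(+1)^3 = -1.
v=3: a=3^-18·(≡2), b=3^-14·(≡2) mod 3; (2|3)=-1, (2|3)=-1; (−1)^{-18·-14·1}·(-1)^-14·(-1)^-18 = +1.
v=19: a=19^3·(≡18), b=19^1·(≡2) mod 19; (18|19)=-1, (2|19)=-1; (−1)^{3·1·9}·(-1)^1·(-1)^3 = -1.
v=11: a=11^3·(≡5), b=11^0·(≡2) mod 11; (5|11)=+1, (2|11)=-1; (−1)^{3·0·5}·(+1)^0·(-1)^3 = -1.
v=2: v_2(a)=-4, v_2(b)=6; units ≡ 7, 5 (mod 8); ε·ε+αω+βω = 1·0+-4·1+6·0 ≡ 0  ⇒  (a,b)_2 = +1.
Ram(1616615, 8645) = {5, 11, 13, 19}; no ℚ_5-point on the conic.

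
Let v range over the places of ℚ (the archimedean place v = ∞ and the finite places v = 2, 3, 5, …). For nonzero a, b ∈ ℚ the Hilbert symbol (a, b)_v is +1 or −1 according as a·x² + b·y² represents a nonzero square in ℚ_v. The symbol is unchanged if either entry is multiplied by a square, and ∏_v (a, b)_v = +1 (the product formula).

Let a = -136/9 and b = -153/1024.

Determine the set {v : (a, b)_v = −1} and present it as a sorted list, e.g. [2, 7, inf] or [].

Mod squares: a ≡ -34, b ≡ -17. Check v ∈ {∞, 2, 3, 17}.
v=2: v_2(a)=3, v_2(b)=-10; units ≡ 7, 7 (mod 8); ε·ε+αω+βω = 1·1+3·0+-10·0 ≡ 1  ⇒  (a,b)_2 = -1.
v=17: a=17^1·(≡1), b=17^1·(≡2) mod 17; (1|17)=+1, (2|17)=+1; (−1)^{1·1·8}·(+1)^1·(+1)^1 = +1.
v=3: a=3^-2·(≡2), b=3^2·(≡1) mod 3; (2|3)=-1, (1|3)=+1; (−1)^{-2·2·1}·(-1)^2·(+1)^-2 = +1.
v=∞: -34 < 0 and -17 < 0  ⇒  (a,b)_∞ = -1.
|Ram(-34, -17)| = 2, even; anisotropic at {2, ∞}.

[2, inf]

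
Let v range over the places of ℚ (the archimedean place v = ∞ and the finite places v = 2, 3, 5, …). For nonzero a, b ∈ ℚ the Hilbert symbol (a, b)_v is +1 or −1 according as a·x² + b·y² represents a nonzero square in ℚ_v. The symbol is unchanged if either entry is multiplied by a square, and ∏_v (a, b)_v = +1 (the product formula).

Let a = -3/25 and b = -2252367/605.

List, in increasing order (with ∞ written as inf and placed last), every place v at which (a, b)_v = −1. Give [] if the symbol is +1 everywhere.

[3, 5, 23, inf]

Mod squares: a ≡ -3, b ≡ -139035. Check v ∈ {∞, 2, 3, 5, 11, 13, 23, 31}.
v=3: a=3^1·(≡2), b=3^5·(≡2) mod 3; (2|3)=-1, (2|3)=-1; (−1)^{1·5·1}·(-1)^5·(-1)^1 = -1.
v=11: a=11^0·(≡10), b=11^-2·(≡3) mod 11; (10|11)=-1, (3|11)=+1; (−1)^{0·-2·5}·(-1)^-2·(+1)^0 = +1.
v=5: a=5^-2·(≡2), b=5^-1·(≡3) mod 5; (2|5)=-1, (3|5)=-1; (−1)^{-2·-1·2}·(-1)^-1·(-1)^-2 = -1.
v=23: a=23^0·(≡10), b=23^1·(≡4) mod 23; (10|23)=-1, (4|23)=+1; (−1)^{0·1·11}·(-1)^1·(+1)^0 = -1.
v=13: a=13^0·(≡3), b=13^1·(≡10) mod 13; (3|13)=+1, (10|13)=+1; (−1)^{0·1·6}·(+1)^1·(+1)^0 = +1.
v=2: v_2(a)=0, v_2(b)=0; units ≡ 5, 5 (mod 8); ε·ε+αω+βω = 0·0+0·1+0·1 ≡ 0  ⇒  (a,b)_2 = +1.
v=31: a=31^0·(≡16), b=31^1·(≡14) mod 31; (16|31)=+1, (14|31)=+1; (−1)^{0·1·15}·(+1)^1·(+1)^0 = +1.
v=∞: -3 < 0 and -139035 < 0  ⇒  (a,b)_∞ = -1.
Ram(-3, -139035) = {3, 5, 23, ∞}; no ℚ_3-point on the conic.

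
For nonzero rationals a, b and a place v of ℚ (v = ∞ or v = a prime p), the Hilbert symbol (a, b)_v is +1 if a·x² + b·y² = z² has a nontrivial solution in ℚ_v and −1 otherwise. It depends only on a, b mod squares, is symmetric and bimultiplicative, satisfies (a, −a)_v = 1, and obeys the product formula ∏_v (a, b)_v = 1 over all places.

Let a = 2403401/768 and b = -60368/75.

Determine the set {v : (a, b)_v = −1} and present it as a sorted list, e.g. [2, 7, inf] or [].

[7, 11]

(a, b) ≡ (3003, -231) mod (ℚ^×)²; places V = {2, 3, 5, 7, 11, 13, ∞}.
(a,b)_5: α=0, u≡2; β=-2, v≡4 (mod 5); (2|5)=-1, (4|5)=+1; sign (−1)^0·-1^-2·+1^0 = +1.
(a,b)_3: α=-1, u≡2; β=-1, v≡1 (mod 3); (2|3)=-1, (1|3)=+1; sign (−1)^1·-1^-1·+1^-1 = +1.
(a,b)_7: α=5, u≡2; β=3, v≡4 (mod 7); (2|7)=+1, (4|7)=+1; sign (−1)^1·+1^3·+1^5 = -1.
(a,b)_13: α=1, u≡4; β=0, v≡3 (mod 13); (4|13)=+1, (3|13)=+1; sign (−1)^0·+1^0·+1^1 = +1.
(a,b)_2: α=-8, β=4; u≡3, v≡1 (mod 8); ε(u)ε(v)=1·0, αω(v)=-8·0, βω(u)=4·1; sum ≡ 0  ⇒  +1.
(a,b)_11: α=1, u≡1; β=1, v≡5 (mod 11); (1|11)=+1, (5|11)=+1; sign (−1)^1·+1^1·+1^1 = -1.
(a,b)_∞: sgn(3003)=+, sgn(-231)=−, so +1.
(3003, -231 / ℚ) ramifies at {7, 11}: a division algebra.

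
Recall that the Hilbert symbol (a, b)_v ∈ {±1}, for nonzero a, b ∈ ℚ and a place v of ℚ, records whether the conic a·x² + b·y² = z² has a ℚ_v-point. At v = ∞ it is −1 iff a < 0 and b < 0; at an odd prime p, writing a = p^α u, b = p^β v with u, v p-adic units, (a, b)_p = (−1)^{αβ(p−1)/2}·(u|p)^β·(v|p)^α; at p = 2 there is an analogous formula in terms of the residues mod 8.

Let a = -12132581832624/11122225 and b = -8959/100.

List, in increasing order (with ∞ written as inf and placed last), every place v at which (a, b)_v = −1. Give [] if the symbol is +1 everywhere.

[3, inf]

Mod squares: a ≡ -179211, b ≡ -31. Check v ∈ {∞, 2, 3, 5, 11, 17, 23, 29, 31, 41, 47}.
v=17: a=17^2·(≡10), b=17^2·(≡7) mod 17; (10|17)=-1, (7|17)=-1; (−1)^{2·2·8}·(-1)^2·(-1)^2 = +1.
v=47: a=47^1·(≡10), b=47^0·(≡3) mod 47; (10|47)=-1, (3|47)=+1; (−1)^{1·0·23}·(-1)^0·(+1)^1 = +1.
v=29: a=29^-2·(≡25), b=29^0·(≡18) mod 29; (25|29)=+1, (18|29)=-1; (−1)^{-2·0·14}·(+1)^0·(-1)^-2 = +1.
v=31: a=31^1·(≡16), b=31^1·(≡3) mod 31; (16|31)=+1, (3|31)=-1; (−1)^{1·1·15}·(+1)^1·(-1)^1 = +1.
v=23: a=23^-2·(≡14), b=23^0·(≡10) mod 23; (14|23)=-1, (10|23)=-1; (−1)^{-2·0·11}·(-1)^0·(-1)^-2 = +1.
v=3: a=3^1·(≡2), b=3^0·(≡2) mod 3; (2|3)=-1, (2|3)=-1; (−1)^{1·0·1}·(-1)^0·(-1)^1 = -1.
v=11: a=11^4·(≡1), b=11^0·(≡6) mod 11; (1|11)=+1, (6|11)=-1; (−1)^{4·0·5}·(+1)^0·(-1)^4 = +1.
v=2: v_2(a)=4, v_2(b)=-2; units ≡ 5, 1 (mod 8); ε·ε+αω+βω = 0·0+4·0+-2·1 ≡ 0  ⇒  (a,b)_2 = +1.
v=5: a=5^-2·(≡4), b=5^-2·(≡4) mod 5; (4|5)=+1, (4|5)=+1; (−1)^{-2·-2·2}·(+1)^-2·(+1)^-2 = +1.
v=41: a=41^1·(≡23), b=41^0·(≡33) mod 41; (23|41)=+1, (33|41)=+1; (−1)^{1·0·20}·(+1)^0·(+1)^1 = +1.
v=∞: -179211 < 0 and -31 < 0  ⇒  (a,b)_∞ = -1.
Ram(-179211, -31) = {3, ∞}; no ℚ_3-point on the conic.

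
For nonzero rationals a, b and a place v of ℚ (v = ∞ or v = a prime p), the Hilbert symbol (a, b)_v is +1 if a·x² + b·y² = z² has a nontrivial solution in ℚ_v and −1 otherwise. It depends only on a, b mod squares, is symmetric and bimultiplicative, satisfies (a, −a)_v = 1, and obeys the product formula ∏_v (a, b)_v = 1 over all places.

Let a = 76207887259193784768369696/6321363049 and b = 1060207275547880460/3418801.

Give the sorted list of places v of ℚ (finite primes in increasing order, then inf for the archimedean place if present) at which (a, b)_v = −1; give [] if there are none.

[2, 11]

(a, b) ≡ (546, 715) mod (ℚ^×)²; places V = {2, 3, 5, 7, 11, 13, 43, ∞}.
(a,b)_43: α=-6, u≡27; β=-4, v≡33 (mod 43); (27|43)=-1, (33|43)=-1; sign (−1)^0·-1^-4·-1^-6 = +1.
(a,b)_7: α=13, u≡4; β=8, v≡1 (mod 7); (4|7)=+1, (1|7)=+1; sign (−1)^0·+1^8·+1^13 = +1.
(a,b)_13: α=1, u≡3; β=1, v≡3 (mod 13); (3|13)=+1, (3|13)=+1; sign (−1)^0·+1^1·+1^1 = +1.
(a,b)_3: α=17, u≡2; β=12, v≡1 (mod 3); (2|3)=-1, (1|3)=+1; sign (−1)^0·-1^12·+1^17 = +1.
(a,b)_2: α=5, β=2; u≡1, v≡3 (mod 8); ε(u)ε(v)=0·1, αω(v)=5·1, βω(u)=2·0; sum ≡ 1  ⇒  -1.
(a,b)_∞: sgn(546)=+, sgn(715)=+, so +1.
(a,b)_11: α=4, u≡8; β=3, v≡6 (mod 11); (8|11)=-1, (6|11)=-1; sign (−1)^0·-1^3·-1^4 = -1.
(a,b)_5: α=0, u≡4; β=1, v≡2 (mod 5); (4|5)=+1, (2|5)=-1; sign (−1)^0·+1^1·-1^0 = +1.
Ram(546, 715) = {2, 11}; no ℚ_2-point on the conic.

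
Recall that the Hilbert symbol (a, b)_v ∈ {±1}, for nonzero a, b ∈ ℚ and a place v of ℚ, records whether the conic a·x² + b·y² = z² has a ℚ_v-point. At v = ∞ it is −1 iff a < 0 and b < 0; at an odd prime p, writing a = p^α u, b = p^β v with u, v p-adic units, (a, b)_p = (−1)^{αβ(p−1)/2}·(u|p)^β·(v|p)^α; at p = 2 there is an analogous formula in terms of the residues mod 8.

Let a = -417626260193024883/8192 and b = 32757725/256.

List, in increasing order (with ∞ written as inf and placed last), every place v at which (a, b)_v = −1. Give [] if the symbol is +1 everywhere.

[2, 3, 13, 17]

(a, b) ≡ (-6006, 221) mod (ℚ^×)²; places V = {2, 3, 5, 7, 11, 13, 17, ∞}.
(a,b)_3: α=5, u≡2; β=0, v≡2 (mod 3); (2|3)=-1, (2|3)=-1; sign (−1)^0·-1^0·-1^5 = -1.
(a,b)_7: α=5, u≡3; β=2, v≡1 (mod 7); (3|7)=-1, (1|7)=+1; sign (−1)^0·-1^2·+1^5 = +1.
(a,b)_13: α=3, u≡7; β=1, v≡1 (mod 13); (7|13)=-1, (1|13)=+1; sign (−1)^0·-1^1·+1^3 = -1.
(a,b)_11: α=5, u≡3; β=2, v≡5 (mod 11); (3|11)=+1, (5|11)=+1; sign (−1)^0·+1^2·+1^5 = +1.
(a,b)_∞: sgn(-6006)=−, sgn(221)=+, so +1.
(a,b)_17: α=2, u≡12; β=1, v≡9 (mod 17); (12|17)=-1, (9|17)=+1; sign (−1)^0·-1^1·+1^2 = -1.
(a,b)_2: α=-13, β=-8; u≡5, v≡5 (mod 8); ε(u)ε(v)=0·0, αω(v)=-13·1, βω(u)=-8·1; sum ≡ 1  ⇒  -1.
(a,b)_5: α=0, u≡1; β=2, v≡4 (mod 5); (1|5)=+1, (4|5)=+1; sign (−1)^0·+1^2·+1^0 = +1.
(-6006, 221 / ℚ) ramifies at {2, 3, 13, 17}: a division algebra.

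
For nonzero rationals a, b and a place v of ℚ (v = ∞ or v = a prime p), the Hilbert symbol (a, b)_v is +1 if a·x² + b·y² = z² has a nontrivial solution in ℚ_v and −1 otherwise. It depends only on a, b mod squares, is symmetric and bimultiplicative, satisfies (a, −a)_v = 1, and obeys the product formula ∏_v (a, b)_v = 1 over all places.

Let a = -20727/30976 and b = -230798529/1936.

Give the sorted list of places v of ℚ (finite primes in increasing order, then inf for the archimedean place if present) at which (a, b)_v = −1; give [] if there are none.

Mod squares: a ≡ -47, b ≡ -11609. Check v ∈ {∞, 2, 3, 7, 11, 13, 19, 47}.
v=13: a=13^0·(≡6), b=13^1·(≡10) mod 13; (6|13)=-1, (10|13)=+1; (−1)^{0·1·6}·(-1)^1·(+1)^0 = -1.
v=2: v_2(a)=-8, v_2(b)=-4; units ≡ 1, 7 (mod 8); ε·ε+αω+βω = 0·1+-8·0+-4·0 ≡ 0  ⇒  (a,b)_2 = +1.
v=19: a=19^0·(≡13), b=19^1·(≡1) mod 19; (13|19)=-1, (1|19)=+1; (−1)^{0·1·9}·(-1)^1·(+1)^0 = -1.
v=7: a=7^2·(≡4), b=7^0·(≡1) mod 7; (4|7)=+1, (1|7)=+1; (−1)^{2·0·3}·(+1)^0·(+1)^2 = +1.
v=47: a=47^1·(≡41), b=47^3·(≡35) mod 47; (41|47)=-1, (35|47)=-1; (−1)^{1·3·23}·(-1)^3·(-1)^1 = -1.
v=11: a=11^-2·(≡10), b=11^-2·(≡10) mod 11; (10|11)=-1, (10|11)=-1; (−1)^{-2·-2·5}·(-1)^-2·(-1)^-2 = +1.
v=3: a=3^2·(≡1), b=3^2·(≡1) mod 3; (1|3)=+1, (1|3)=+1; (−1)^{2·2·1}·(+1)^2·(+1)^2 = +1.
v=∞: -47 < 0 and -11609 < 0  ⇒  (a,b)_∞ = -1.
(-47, -11609 / ℚ) ramifies at {13, 19, 47, ∞}: a division algebra.

[13, 19, 47, inf]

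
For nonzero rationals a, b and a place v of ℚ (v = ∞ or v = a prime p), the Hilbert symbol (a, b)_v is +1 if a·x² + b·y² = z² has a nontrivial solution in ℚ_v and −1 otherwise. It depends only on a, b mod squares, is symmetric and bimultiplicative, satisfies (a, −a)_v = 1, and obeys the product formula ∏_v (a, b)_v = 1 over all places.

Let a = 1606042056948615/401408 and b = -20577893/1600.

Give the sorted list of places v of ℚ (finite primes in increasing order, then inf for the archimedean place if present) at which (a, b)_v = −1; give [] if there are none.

[5, 13, 19, 29]

Mod squares: a ≡ 71630, b ≡ -437. Check v ∈ {∞, 2, 3, 5, 7, 11, 13, 19, 23, 29, 31}.
v=31: a=31^2·(≡14), b=31^2·(≡20) mod 31; (14|31)=+1, (20|31)=+1; (−1)^{2·2·15}·(+1)^2·(+1)^2 = +1.
v=11: a=11^2·(≡3), b=11^0·(≡1) mod 11; (3|11)=+1, (1|11)=+1; (−1)^{2·0·5}·(+1)^0·(+1)^2 = +1.
v=2: v_2(a)=-13, v_2(b)=-6; units ≡ 7, 3 (mod 8); ε·ε+αω+βω = 1·1+-13·1+-6·0 ≡ 0  ⇒  (a,b)_2 = +1.
v=5: a=5^1·(≡1), b=5^-2·(≡3) mod 5; (1|5)=+1, (3|5)=-1; (−1)^{1·-2·2}·(+1)^-2·(-1)^1 = -1.
v=29: a=29^1·(≡5), b=29^0·(≡26) mod 29; (5|29)=+1, (26|29)=-1; (−1)^{1·0·14}·(+1)^0·(-1)^1 = -1.
v=∞: 71630 > 0 and -437 < 0  ⇒  (a,b)_∞ = +1.
v=19: a=19^1·(≡13), b=19^1·(≡12) mod 19; (13|19)=-1, (12|19)=-1; (−1)^{1·1·9}·(-1)^1·(-1)^1 = -1.
v=7: a=7^-2·(≡3), b=7^2·(≡2) mod 7; (3|7)=-1, (2|7)=+1; (−1)^{-2·2·3}·(-1)^2·(+1)^-2 = +1.
v=13: a=13^1·(≡7), b=13^0·(≡2) mod 13; (7|13)=-1, (2|13)=-1; (−1)^{1·0·6}·(-1)^0·(-1)^1 = -1.
v=23: a=23^2·(≡1), b=23^1·(≡6) mod 23; (1|23)=+1, (6|23)=+1; (−1)^{2·1·11}·(+1)^1·(+1)^2 = +1.
v=3: a=3^6·(≡2), b=3^0·(≡1) mod 3; (2|3)=-1, (1|3)=+1; (−1)^{6·0·1}·(-1)^0·(+1)^6 = +1.
Ram(71630, -437) = {5, 13, 19, 29}; no ℚ_5-point on the conic.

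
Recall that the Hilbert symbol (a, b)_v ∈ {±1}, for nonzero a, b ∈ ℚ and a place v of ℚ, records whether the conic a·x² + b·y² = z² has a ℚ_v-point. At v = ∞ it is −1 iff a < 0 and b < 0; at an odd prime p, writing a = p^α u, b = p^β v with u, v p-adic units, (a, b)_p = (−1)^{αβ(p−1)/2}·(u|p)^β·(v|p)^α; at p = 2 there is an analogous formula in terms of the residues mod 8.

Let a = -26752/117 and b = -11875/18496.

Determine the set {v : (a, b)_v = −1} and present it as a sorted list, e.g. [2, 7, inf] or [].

[2, 13, 19, inf]

(a, b) ≡ (-5434, -19) mod (ℚ^×)²; places V = {2, 3, 5, 11, 13, 17, 19, ∞}.
(a,b)_11: α=1, u≡3; β=0, v≡1 (mod 11); (3|11)=+1, (1|11)=+1; sign (−1)^0·+1^0·+1^1 = +1.
(a,b)_13: α=-1, u≡6; β=0, v≡2 (mod 13); (6|13)=-1, (2|13)=-1; sign (−1)^0·-1^0·-1^-1 = -1.
(a,b)_19: α=1, u≡12; β=1, v≡15 (mod 19); (12|19)=-1, (15|19)=-1; sign (−1)^1·-1^1·-1^1 = -1.
(a,b)_3: α=-2, u≡2; β=0, v≡2 (mod 3); (2|3)=-1, (2|3)=-1; sign (−1)^0·-1^0·-1^-2 = +1.
(a,b)_5: α=0, u≡4; β=4, v≡1 (mod 5); (4|5)=+1, (1|5)=+1; sign (−1)^0·+1^4·+1^0 = +1.
(a,b)_2: α=7, β=-6; u≡3, v≡5 (mod 8); ε(u)ε(v)=1·0, αω(v)=7·1, βω(u)=-6·1; sum ≡ 1  ⇒  -1.
(a,b)_17: α=0, u≡14; β=-2, v≡15 (mod 17); (14|17)=-1, (15|17)=+1; sign (−1)^0·-1^-2·+1^0 = +1.
(a,b)_∞: sgn(-5434)=−, sgn(-19)=−, so -1.
(-5434, -19 / ℚ) ramifies at {2, 13, 19, ∞}: a division algebra.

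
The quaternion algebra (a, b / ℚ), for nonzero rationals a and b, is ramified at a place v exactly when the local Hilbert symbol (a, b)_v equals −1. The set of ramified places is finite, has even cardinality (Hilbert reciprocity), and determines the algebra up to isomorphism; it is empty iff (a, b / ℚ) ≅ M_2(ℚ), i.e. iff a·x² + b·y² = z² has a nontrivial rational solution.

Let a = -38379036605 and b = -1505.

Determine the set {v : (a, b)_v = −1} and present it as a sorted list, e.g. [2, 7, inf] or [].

(a, b) ≡ (-8645, -1505) mod (ℚ^×)²; places V = {2, 5, 7, 13, 19, 43, ∞}.
(a,b)_2: α=0, β=0; u≡3, v≡7 (mod 8); ε(u)ε(v)=1·1, αω(v)=0·0, βω(u)=0·1; sum ≡ 1  ⇒  -1.
(a,b)_13: α=1, u≡11; β=0, v≡3 (mod 13); (11|13)=-1, (3|13)=+1; sign (−1)^0·-1^0·+1^1 = +1.
(a,b)_19: α=1, u≡4; β=0, v≡15 (mod 19); (4|19)=+1, (15|19)=-1; sign (−1)^0·+1^0·-1^1 = -1.
(a,b)_∞: sgn(-8645)=−, sgn(-1505)=−, so -1.
(a,b)_7: α=5, u≡4; β=1, v≡2 (mod 7); (4|7)=+1, (2|7)=+1; sign (−1)^1·+1^1·+1^5 = -1.
(a,b)_43: α=2, u≡14; β=1, v≡8 (mod 43); (14|43)=+1, (8|43)=-1; sign (−1)^0·+1^1·-1^2 = +1.
(a,b)_5: α=1, u≡4; β=1, v≡4 (mod 5); (4|5)=+1, (4|5)=+1; sign (−1)^0·+1^1·+1^1 = +1.
Ram(-8645, -1505) = {2, 7, 19, ∞}; no ℚ_2-point on the conic.

[2, 7, 19, inf]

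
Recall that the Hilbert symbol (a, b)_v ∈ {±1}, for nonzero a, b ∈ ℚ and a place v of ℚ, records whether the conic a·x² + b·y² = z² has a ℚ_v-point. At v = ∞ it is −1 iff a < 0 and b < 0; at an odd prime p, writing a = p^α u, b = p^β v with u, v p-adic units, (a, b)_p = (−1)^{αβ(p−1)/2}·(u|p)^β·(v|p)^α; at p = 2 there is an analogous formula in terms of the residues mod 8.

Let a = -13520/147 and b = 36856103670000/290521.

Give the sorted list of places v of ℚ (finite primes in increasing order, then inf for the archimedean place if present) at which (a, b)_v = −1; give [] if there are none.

Mod squares: a ≡ -15, b ≡ 1134383. Check v ∈ {∞, 2, 3, 5, 7, 11, 13, 19, 23, 31, 37, 43}.
v=2: v_2(a)=4, v_2(b)=4; units ≡ 1, 7 (mod 8); ε·ε+αω+βω = 0·1+4·0+4·0 ≡ 0  ⇒  (a,b)_2 = +1.
v=13: a=13^2·(≡6), b=13^0·(≡3) mod 13; (6|13)=-1, (3|13)=+1; (−1)^{2·0·6}·(-1)^0·(+1)^2 = +1.
v=∞: -15 < 0 and 1134383 > 0  ⇒  (a,b)_∞ = +1.
v=3: a=3^-1·(≡1), b=3^2·(≡2) mod 3; (1|3)=+1, (2|3)=-1; (−1)^{-1·2·1}·(+1)^2·(-1)^-1 = -1.
v=23: a=23^0·(≡3), b=23^1·(≡18) mod 23; (3|23)=+1, (18|23)=+1; (−1)^{0·1·11}·(+1)^1·(+1)^0 = +1.
v=37: a=37^0·(≡15), b=37^1·(≡31) mod 37; (15|37)=-1, (31|37)=-1; (−1)^{0·1·18}·(-1)^1·(-1)^0 = -1.
v=5: a=5^1·(≡3), b=5^4·(≡2) mod 5; (3|5)=-1, (2|5)=-1; (−1)^{1·4·2}·(-1)^4·(-1)^1 = -1.
v=7: a=7^-2·(≡6), b=7^-4·(≡3) mod 7; (6|7)=-1, (3|7)=-1; (−1)^{-2·-4·3}·(-1)^-4·(-1)^-2 = +1.
v=43: a=43^0·(≡42), b=43^1·(≡42) mod 43; (42|43)=-1, (42|43)=-1; (−1)^{0·1·21}·(-1)^1·(-1)^0 = -1.
v=31: a=31^0·(≡16), b=31^1·(≡29) mod 31; (16|31)=+1, (29|31)=-1; (−1)^{0·1·15}·(+1)^1·(-1)^0 = +1.
v=19: a=19^0·(≡6), b=19^2·(≡5) mod 19; (6|19)=+1, (5|19)=+1; (−1)^{0·2·9}·(+1)^2·(+1)^0 = +1.
v=11: a=11^0·(≡8), b=11^-2·(≡7) mod 11; (8|11)=-1, (7|11)=-1; (−1)^{0·-2·5}·(-1)^-2·(-1)^0 = +1.
(-15, 1134383 / ℚ) ramifies at {3, 5, 37, 43}: a division algebra.

[3, 5, 37, 43]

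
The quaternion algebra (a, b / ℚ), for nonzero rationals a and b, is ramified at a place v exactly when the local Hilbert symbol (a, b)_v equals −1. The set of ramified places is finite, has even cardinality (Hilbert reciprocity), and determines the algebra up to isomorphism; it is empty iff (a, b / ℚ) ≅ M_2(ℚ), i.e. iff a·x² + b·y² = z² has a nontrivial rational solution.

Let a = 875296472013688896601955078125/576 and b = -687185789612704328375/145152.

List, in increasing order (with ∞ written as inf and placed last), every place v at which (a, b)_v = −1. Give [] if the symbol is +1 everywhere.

Mod squares: a ≡ 28405, b ≡ -145145. Check v ∈ {∞, 2, 3, 5, 7, 11, 13, 17, 19, 23, 29}.
v=23: a=23^3·(≡1), b=23^2·(≡4) mod 23; (1|23)=+1, (4|23)=+1; (−1)^{3·2·11}·(+1)^2·(+1)^3 = +1.
v=19: a=19^3·(≡15), b=19^2·(≡3) mod 19; (15|19)=-1, (3|19)=-1; (−1)^{3·2·9}·(-1)^2·(-1)^3 = -1.
v=2: v_2(a)=-6, v_2(b)=-8; units ≡ 5, 7 (mod 8); ε·ε+αω+βω = 0·1+-6·0+-8·1 ≡ 0  ⇒  (a,b)_2 = +1.
v=29: a=29^4·(≡11), b=29^3·(≡8) mod 29; (11|29)=-1, (8|29)=-1; (−1)^{4·3·14}·(-1)^3·(-1)^4 = -1.
v=13: a=13^7·(≡10), b=13^5·(≡8) mod 13; (10|13)=+1, (8|13)=-1; (−1)^{7·5·6}·(+1)^5·(-1)^7 = -1.
v=17: a=17^0·(≡4), b=17^2·(≡13) mod 17; (4|17)=+1, (13|17)=+1; (−1)^{0·2·8}·(+1)^2·(+1)^0 = +1.
v=7: a=7^0·(≡6), b=7^-1·(≡6) mod 7; (6|7)=-1, (6|7)=-1; (−1)^{0·-1·3}·(-1)^-1·(-1)^0 = -1.
v=3: a=3^-2·(≡1), b=3^-4·(≡1) mod 3; (1|3)=+1, (1|3)=+1; (−1)^{-2·-4·1}·(+1)^-4·(+1)^-2 = +1.
v=5: a=5^9·(≡1), b=5^3·(≡4) mod 5; (1|5)=+1, (4|5)=+1; (−1)^{9·3·2}·(+1)^3·(+1)^9 = +1.
v=∞: 28405 > 0 and -145145 < 0  ⇒  (a,b)_∞ = +1.
v=11: a=11^2·(≡3), b=11^1·(≡1) mod 11; (3|11)=+1, (1|11)=+1; (−1)^{2·1·5}·(+1)^1·(+1)^2 = +1.
(28405, -145145 / ℚ) ramifies at {7, 13, 19, 29}: a division algebra.

[7, 13, 19, 29]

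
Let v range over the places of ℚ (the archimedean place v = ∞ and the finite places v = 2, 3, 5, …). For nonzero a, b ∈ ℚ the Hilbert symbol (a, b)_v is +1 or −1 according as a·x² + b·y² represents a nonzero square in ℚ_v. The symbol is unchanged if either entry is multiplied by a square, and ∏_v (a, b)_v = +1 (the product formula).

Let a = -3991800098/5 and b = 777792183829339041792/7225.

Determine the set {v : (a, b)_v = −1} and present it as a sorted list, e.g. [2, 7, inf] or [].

Mod squares: a ≡ -32890, b ≡ 247. Check v ∈ {∞, 2, 3, 5, 11, 13, 17, 19, 23, 41}.
v=3: a=3^0·(≡2), b=3^10·(≡1) mod 3; (2|3)=-1, (1|3)=+1; (−1)^{0·10·1}·(-1)^10·(+1)^0 = +1.
v=∞: -32890 < 0 and 247 > 0  ⇒  (a,b)_∞ = +1.
v=11: a=11^1·(≡10), b=11^4·(≡9) mod 11; (10|11)=-1, (9|11)=+1; (−1)^{1·4·5}·(-1)^4·(+1)^1 = +1.
v=5: a=5^-1·(≡2), b=5^-2·(≡3) mod 5; (2|5)=-1, (3|5)=-1; (−1)^{-1·-2·2}·(-1)^-2·(-1)^-1 = -1.
v=41: a=41^2·(≡37), b=41^2·(≡23) mod 41; (37|41)=+1, (23|41)=+1; (−1)^{2·2·20}·(+1)^2·(+1)^2 = +1.
v=19: a=19^2·(≡8), b=19^1·(≡15) mod 19; (8|19)=-1, (15|19)=-1; (−1)^{2·1·9}·(-1)^1·(-1)^2 = -1.
v=23: a=23^1·(≡5), b=23^2·(≡19) mod 23; (5|23)=-1, (19|23)=-1; (−1)^{1·2·11}·(-1)^2·(-1)^1 = -1.
v=2: v_2(a)=1, v_2(b)=12; units ≡ 3, 7 (mod 8); ε·ε+αω+βω = 1·1+1·0+12·1 ≡ 1  ⇒  (a,b)_2 = -1.
v=13: a=13^1·(≡8), b=13^1·(≡2) mod 13; (8|13)=-1, (2|13)=-1; (−1)^{1·1·6}·(-1)^1·(-1)^1 = +1.
v=17: a=17^0·(≡12), b=17^-2·(≡8) mod 17; (12|17)=-1, (8|17)=+1; (−1)^{0·-2·8}·(-1)^-2·(+1)^0 = +1.
Ram(-32890, 247) = {2, 5, 19, 23}; no ℚ_2-point on the conic.

[2, 5, 19, 23]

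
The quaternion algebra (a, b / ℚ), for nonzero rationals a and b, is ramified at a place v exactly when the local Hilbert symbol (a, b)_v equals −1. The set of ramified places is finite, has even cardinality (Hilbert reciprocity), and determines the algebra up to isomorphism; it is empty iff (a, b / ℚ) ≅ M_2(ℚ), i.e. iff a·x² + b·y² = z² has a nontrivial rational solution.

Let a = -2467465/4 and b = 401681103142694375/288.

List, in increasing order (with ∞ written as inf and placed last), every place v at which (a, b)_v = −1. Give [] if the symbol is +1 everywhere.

Mod squares: a ≡ -2467465, b ≡ 5278. Check v ∈ {∞, 2, 3, 5, 7, 11, 13, 17, 29}.
v=7: a=7^1·(≡1), b=7^3·(≡6) mod 7; (1|7)=+1, (6|7)=-1; (−1)^{1·3·3}·(+1)^3·(-1)^1 = +1.
v=5: a=5^1·(≡3), b=5^4·(≡2) mod 5; (3|5)=-1, (2|5)=-1; (−1)^{1·4·2}·(-1)^4·(-1)^1 = -1.
v=2: v_2(a)=-2, v_2(b)=-5; units ≡ 7, 7 (mod 8); ε·ε+αω+βω = 1·1+-2·0+-5·0 ≡ 1  ⇒  (a,b)_2 = -1.
v=13: a=13^1·(≡2), b=13^3·(≡4) mod 13; (2|13)=-1, (4|13)=+1; (−1)^{1·3·6}·(-1)^3·(+1)^1 = -1.
v=11: a=11^1·(≡2), b=11^2·(≡3) mod 11; (2|11)=-1, (3|11)=+1; (−1)^{1·2·5}·(-1)^2·(+1)^1 = +1.
v=29: a=29^1·(≡22), b=29^3·(≡8) mod 29; (22|29)=+1, (8|29)=-1; (−1)^{1·3·14}·(+1)^3·(-1)^1 = -1.
v=∞: -2467465 < 0 and 5278 > 0  ⇒  (a,b)_∞ = +1.
v=17: a=17^1·(≡13), b=17^2·(≡2) mod 17; (13|17)=+1, (2|17)=+1; (−1)^{1·2·8}·(+1)^2·(+1)^1 = +1.
v=3: a=3^0·(≡2), b=3^-2·(≡1) mod 3; (2|3)=-1, (1|3)=+1; (−1)^{0·-2·1}·(-1)^-2·(+1)^0 = +1.
Ram(-2467465, 5278) = {2, 5, 13, 29}; no ℚ_2-point on the conic.

[2, 5, 13, 29]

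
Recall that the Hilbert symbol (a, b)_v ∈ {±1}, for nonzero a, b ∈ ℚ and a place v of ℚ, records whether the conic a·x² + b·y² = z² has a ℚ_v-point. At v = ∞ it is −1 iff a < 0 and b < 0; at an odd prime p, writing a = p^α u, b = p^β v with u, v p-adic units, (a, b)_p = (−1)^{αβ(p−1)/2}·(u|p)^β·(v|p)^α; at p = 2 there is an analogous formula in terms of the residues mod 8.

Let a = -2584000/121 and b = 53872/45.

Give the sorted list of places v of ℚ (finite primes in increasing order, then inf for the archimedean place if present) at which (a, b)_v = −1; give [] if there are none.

[17, 37]

(a, b) ≡ (-1615, 16835) mod (ℚ^×)²; places V = {2, 3, 5, 7, 11, 13, 17, 19, 37, ∞}.
(a,b)_2: α=6, β=4; u≡1, v≡3 (mod 8); ε(u)ε(v)=0·1, αω(v)=6·1, βω(u)=4·0; sum ≡ 0  ⇒  +1.
(a,b)_7: α=0, u≡4; β=1, v≡1 (mod 7); (4|7)=+1, (1|7)=+1; sign (−1)^0·+1^1·+1^0 = +1.
(a,b)_13: α=0, u≡9; β=1, v≡6 (mod 13); (9|13)=+1, (6|13)=-1; sign (−1)^0·+1^1·-1^0 = +1.
(a,b)_17: α=1, u≡7; β=0, v≡3 (mod 17); (7|17)=-1, (3|17)=-1; sign (−1)^0·-1^0·-1^1 = -1.
(a,b)_19: α=1, u≡3; β=0, v≡1 (mod 19); (3|19)=-1, (1|19)=+1; sign (−1)^0·-1^0·+1^1 = +1.
(a,b)_3: α=0, u≡2; β=-2, v≡2 (mod 3); (2|3)=-1, (2|3)=-1; sign (−1)^0·-1^-2·-1^0 = +1.
(a,b)_∞: sgn(-1615)=−, sgn(16835)=+, so +1.
(a,b)_5: α=3, u≡3; β=-1, v≡3 (mod 5); (3|5)=-1, (3|5)=-1; sign (−1)^0·-1^-1·-1^3 = +1.
(a,b)_37: α=0, u≡8; β=1, v≡34 (mod 37); (8|37)=-1, (34|37)=+1; sign (−1)^0·-1^1·+1^0 = -1.
(a,b)_11: α=-2, u≡10; β=0, v≡5 (mod 11); (10|11)=-1, (5|11)=+1; sign (−1)^0·-1^0·+1^-2 = +1.
(-1615, 16835 / ℚ) ramifies at {17, 37}: a division algebra.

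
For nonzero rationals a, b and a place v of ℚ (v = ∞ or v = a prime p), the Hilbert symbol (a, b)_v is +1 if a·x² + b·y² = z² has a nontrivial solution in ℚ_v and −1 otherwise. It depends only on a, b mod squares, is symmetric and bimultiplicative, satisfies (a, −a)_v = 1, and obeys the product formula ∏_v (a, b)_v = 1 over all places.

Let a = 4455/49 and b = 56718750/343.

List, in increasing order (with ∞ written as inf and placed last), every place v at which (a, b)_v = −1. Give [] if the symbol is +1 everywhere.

[5, 7]

Mod squares: a ≡ 55, b ≡ 210. Check v ∈ {∞, 2, 3, 5, 7, 11}.
v=7: a=7^-2·(≡3), b=7^-3·(≡4) mod 7; (3|7)=-1, (4|7)=+1; (−1)^{-2·-3·3}·(-1)^-3·(+1)^-2 = -1.
v=∞: 55 > 0 and 210 > 0  ⇒  (a,b)_∞ = +1.
v=2: v_2(a)=0, v_2(b)=1; units ≡ 7, 1 (mod 8); ε·ε+αω+βω = 1·0+0·0+1·0 ≡ 0  ⇒  (a,b)_2 = +1.
v=3: a=3^4·(≡1), b=3^1·(≡1) mod 3; (1|3)=+1, (1|3)=+1; (−1)^{4·1·1}·(+1)^1·(+1)^4 = +1.
v=5: a=5^1·(≡4), b=5^7·(≡2) mod 5; (4|5)=+1, (2|5)=-1; (−1)^{1·7·2}·(+1)^7·(-1)^1 = -1.
v=11: a=11^1·(≡4), b=11^2·(≡9) mod 11; (4|11)=+1, (9|11)=+1; (−1)^{1·2·5}·(+1)^2·(+1)^1 = +1.
Ram(55, 210) = {5, 7}; no ℚ_5-point on the conic.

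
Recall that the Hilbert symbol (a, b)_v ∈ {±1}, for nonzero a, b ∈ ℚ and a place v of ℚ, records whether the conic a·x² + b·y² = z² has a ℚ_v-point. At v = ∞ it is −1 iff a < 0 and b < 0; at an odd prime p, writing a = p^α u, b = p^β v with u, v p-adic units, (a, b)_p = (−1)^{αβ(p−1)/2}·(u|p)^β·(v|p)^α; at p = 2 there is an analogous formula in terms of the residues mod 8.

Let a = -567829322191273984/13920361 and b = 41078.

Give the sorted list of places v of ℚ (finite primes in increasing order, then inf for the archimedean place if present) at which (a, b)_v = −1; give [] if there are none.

Mod squares: a ≡ -20539, b ≡ 41078. Check v ∈ {∞, 2, 7, 13, 19, 23, 41, 47}.
v=13: a=13^-2·(≡3), b=13^0·(≡11) mod 13; (3|13)=+1, (11|13)=-1; (−1)^{-2·0·6}·(+1)^0·(-1)^-2 = +1.
v=∞: -20539 < 0 and 41078 > 0  ⇒  (a,b)_∞ = +1.
v=19: a=19^3·(≡14), b=19^1·(≡15) mod 19; (14|19)=-1, (15|19)=-1; (−1)^{3·1·9}·(-1)^1·(-1)^3 = -1.
v=2: v_2(a)=16, v_2(b)=1; units ≡ 5, 3 (mod 8); ε·ε+αω+βω = 0·1+16·1+1·1 ≡ 1  ⇒  (a,b)_2 = -1.
v=41: a=41^-2·(≡20), b=41^0·(≡37) mod 41; (20|41)=+1, (37|41)=+1; (−1)^{-2·0·20}·(+1)^0·(+1)^-2 = +1.
v=23: a=23^3·(≡12), b=23^1·(≡15) mod 23; (12|23)=+1, (15|23)=-1; (−1)^{3·1·11}·(+1)^1·(-1)^3 = +1.
v=7: a=7^-2·(≡5), b=7^0·(≡2) mod 7; (5|7)=-1, (2|7)=+1; (−1)^{-2·0·3}·(-1)^0·(+1)^-2 = +1.
v=47: a=47^3·(≡46), b=47^1·(≡28) mod 47; (46|47)=-1, (28|47)=+1; (−1)^{3·1·23}·(-1)^1·(+1)^3 = +1.
Ram(-20539, 41078) = {2, 19}; no ℚ_2-point on the conic.

[2, 19]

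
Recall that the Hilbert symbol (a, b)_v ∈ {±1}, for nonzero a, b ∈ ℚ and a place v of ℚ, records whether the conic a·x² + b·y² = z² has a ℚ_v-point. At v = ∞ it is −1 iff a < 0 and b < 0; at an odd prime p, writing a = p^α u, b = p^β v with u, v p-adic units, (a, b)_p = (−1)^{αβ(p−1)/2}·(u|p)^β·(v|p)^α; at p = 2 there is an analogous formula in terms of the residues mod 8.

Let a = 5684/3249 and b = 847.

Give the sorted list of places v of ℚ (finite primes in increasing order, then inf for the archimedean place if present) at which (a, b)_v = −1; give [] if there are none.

[]

(a, b) ≡ (29, 7) mod (ℚ^×)²; places V = {2, 3, 7, 11, 19, 29, ∞}.
(a,b)_7: α=2, u≡4; β=1, v≡2 (mod 7); (4|7)=+1, (2|7)=+1; sign (−1)^0·+1^1·+1^2 = +1.
(a,b)_19: α=-2, u≡13; β=0, v≡11 (mod 19); (13|19)=-1, (11|19)=+1; sign (−1)^0·-1^0·+1^-2 = +1.
(a,b)_11: α=0, u≡2; β=2, v≡7 (mod 11); (2|11)=-1, (7|11)=-1; sign (−1)^0·-1^2·-1^0 = +1.
(a,b)_29: α=1, u≡22; β=0, v≡6 (mod 29); (22|29)=+1, (6|29)=+1; sign (−1)^0·+1^0·+1^1 = +1.
(a,b)_∞: sgn(29)=+, sgn(7)=+, so +1.
(a,b)_3: α=-2, u≡2; β=0, v≡1 (mod 3); (2|3)=-1, (1|3)=+1; sign (−1)^0·-1^0·+1^-2 = +1.
(a,b)_2: α=2, β=0; u≡5, v≡7 (mod 8); ε(u)ε(v)=0·1, αω(v)=2·0, βω(u)=0·1; sum ≡ 0  ⇒  +1.
Every local symbol is +1, so the conic 29·x² + 7·y² = z² has ℚ_v-points for all v and hence a ℚ-point; (a, b / ℚ) ≅ M_2(ℚ).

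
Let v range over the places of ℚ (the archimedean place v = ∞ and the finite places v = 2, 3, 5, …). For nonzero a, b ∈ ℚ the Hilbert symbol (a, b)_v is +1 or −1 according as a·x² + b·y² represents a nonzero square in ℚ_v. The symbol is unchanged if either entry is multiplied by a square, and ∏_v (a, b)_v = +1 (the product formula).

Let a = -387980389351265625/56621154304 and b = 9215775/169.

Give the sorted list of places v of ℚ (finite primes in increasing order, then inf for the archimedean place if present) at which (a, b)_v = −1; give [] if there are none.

Mod squares: a ≡ -41, b ≡ 4551. Check v ∈ {∞, 2, 3, 5, 11, 13, 19, 37, 41}.
v=37: a=37^2·(≡36), b=37^1·(≡26) mod 37; (36|37)=+1, (26|37)=+1; (−1)^{2·1·18}·(+1)^1·(+1)^2 = +1.
v=41: a=41^3·(≡9), b=41^1·(≡19) mod 41; (9|41)=+1, (19|41)=-1; (−1)^{3·1·20}·(+1)^1·(-1)^3 = -1.
v=∞: -41 < 0 and 4551 > 0  ⇒  (a,b)_∞ = +1.
v=5: a=5^6·(≡1), b=5^2·(≡4) mod 5; (1|5)=+1, (4|5)=+1; (−1)^{6·2·2}·(+1)^2·(+1)^6 = +1.
v=3: a=3^6·(≡1), b=3^5·(≡2) mod 3; (1|3)=+1, (2|3)=-1; (−1)^{6·5·1}·(+1)^5·(-1)^6 = +1.
v=2: v_2(a)=-14, v_2(b)=0; units ≡ 7, 7 (mod 8); ε·ε+αω+βω = 1·1+-14·0+0·0 ≡ 1  ⇒  (a,b)_2 = -1.
v=13: a=13^-4·(≡7), b=13^-2·(≡10) mod 13; (7|13)=-1, (10|13)=+1; (−1)^{-4·-2·6}·(-1)^-2·(+1)^-4 = +1.
v=11: a=11^-2·(≡3), b=11^0·(≡2) mod 11; (3|11)=+1, (2|11)=-1; (−1)^{-2·0·5}·(+1)^0·(-1)^-2 = +1.
v=19: a=19^2·(≡4), b=19^0·(≡2) mod 19; (4|19)=+1, (2|19)=-1; (−1)^{2·0·9}·(+1)^0·(-1)^2 = +1.
Ram(-41, 4551) = {2, 41}; no ℚ_2-point on the conic.

[2, 41]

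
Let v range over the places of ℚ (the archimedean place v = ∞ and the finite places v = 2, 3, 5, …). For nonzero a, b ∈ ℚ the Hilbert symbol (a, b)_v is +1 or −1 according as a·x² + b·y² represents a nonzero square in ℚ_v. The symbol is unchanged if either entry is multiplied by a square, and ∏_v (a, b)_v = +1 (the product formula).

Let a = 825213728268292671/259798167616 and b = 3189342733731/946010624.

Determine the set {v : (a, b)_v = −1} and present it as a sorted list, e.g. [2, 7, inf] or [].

[2, 7]

(a, b) ≡ (231, 286) mod (ℚ^×)²; places V = {2, 3, 7, 11, 13, 29, 37, ∞}.
(a,b)_7: α=5, u≡5; β=4, v≡3 (mod 7); (5|7)=-1, (3|7)=-1; sign (−1)^0·-1^4·-1^5 = -1.
(a,b)_3: α=9, u≡2; β=6, v≡1 (mod 3); (2|3)=-1, (1|3)=+1; sign (−1)^0·-1^6·+1^9 = +1.
(a,b)_∞: sgn(231)=+, sgn(286)=+, so +1.
(a,b)_37: α=4, u≡25; β=2, v≡4 (mod 37); (25|37)=+1, (4|37)=+1; sign (−1)^0·+1^2·+1^4 = +1.
(a,b)_13: α=-6, u≡12; β=-3, v≡4 (mod 13); (12|13)=+1, (4|13)=+1; sign (−1)^0·+1^-3·+1^-6 = +1.
(a,b)_29: α=-2, u≡5; β=-2, v≡7 (mod 29); (5|29)=+1, (7|29)=+1; sign (−1)^0·+1^-2·+1^-2 = +1.
(a,b)_11: α=3, u≡6; β=3, v≡5 (mod 11); (6|11)=-1, (5|11)=+1; sign (−1)^1·-1^3·+1^3 = +1.
(a,b)_2: α=-6, β=-9; u≡7, v≡7 (mod 8); ε(u)ε(v)=1·1, αω(v)=-6·0, βω(u)=-9·0; sum ≡ 1  ⇒  -1.
Ram(231, 286) = {2, 7}; no ℚ_2-point on the conic.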